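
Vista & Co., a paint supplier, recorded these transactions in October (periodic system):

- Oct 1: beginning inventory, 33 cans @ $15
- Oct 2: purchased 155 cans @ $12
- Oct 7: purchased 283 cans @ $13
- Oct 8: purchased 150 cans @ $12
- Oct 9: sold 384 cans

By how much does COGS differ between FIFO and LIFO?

FIFO COGS: 33 @ $15 + 155 @ $12 + 196 @ $13 = $4,903
LIFO COGS: 150 @ $12 + 234 @ $13 = $4,842
Difference = |$4,903 − $4,842| = $61

$61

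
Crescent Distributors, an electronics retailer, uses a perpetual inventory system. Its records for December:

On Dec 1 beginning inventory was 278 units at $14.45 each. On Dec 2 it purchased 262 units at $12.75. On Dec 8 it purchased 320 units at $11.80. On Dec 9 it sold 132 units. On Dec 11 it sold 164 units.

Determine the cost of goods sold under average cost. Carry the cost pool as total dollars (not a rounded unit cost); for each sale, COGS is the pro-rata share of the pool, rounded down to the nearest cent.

COGS = $3,832.02

After Dec 1: 278 on hand, pool $4,017.10 (≈ $14.4500 each)
After Dec 2: 540 on hand, pool $7,357.60 (≈ $13.6252 each)
After Dec 8: 860 on hand, pool $11,133.60 (≈ $12.9460 each)
Dec 9, sell 132: 132/860 × $11,133.60 → $1,708.87
Dec 11, sell 164: 164/728 × $9,424.73 → $2,123.15
Total COGS = $1,708.87 + $2,123.15 = $3,832.02
Ending inventory (cost pool remaining) = $7,301.58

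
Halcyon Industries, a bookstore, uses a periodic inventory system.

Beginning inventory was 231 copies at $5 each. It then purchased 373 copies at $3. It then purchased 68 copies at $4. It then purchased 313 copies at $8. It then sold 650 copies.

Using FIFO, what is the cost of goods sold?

COGS = $2,458

Sale 1 (650) [FIFO — oldest first]: 231 @ $5 + 373 @ $3 + 46 @ $4 = $2,458
Ending inventory: 22 @ $4 + 313 @ $8 = $2,592
Check: goods available $5,050 = COGS $2,458 + ending $2,592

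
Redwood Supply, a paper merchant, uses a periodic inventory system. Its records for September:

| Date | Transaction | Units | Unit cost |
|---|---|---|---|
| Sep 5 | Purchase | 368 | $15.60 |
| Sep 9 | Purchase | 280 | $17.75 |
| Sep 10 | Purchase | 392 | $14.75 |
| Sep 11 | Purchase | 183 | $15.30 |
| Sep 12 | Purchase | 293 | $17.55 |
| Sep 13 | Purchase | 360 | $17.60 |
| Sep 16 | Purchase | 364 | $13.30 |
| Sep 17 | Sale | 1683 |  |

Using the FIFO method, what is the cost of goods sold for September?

Sep 17, 1683 sold [FIFO — oldest first]: 368 @ $15.60 + 280 @ $17.75 + 392 @ $14.75 + 183 @ $15.30 + 293 @ $17.55 + 167 @ $17.60 = $27,374.05
Ending inventory: 193 @ $17.60 + 364 @ $13.30 = $8,238.00

COGS = $27,374.05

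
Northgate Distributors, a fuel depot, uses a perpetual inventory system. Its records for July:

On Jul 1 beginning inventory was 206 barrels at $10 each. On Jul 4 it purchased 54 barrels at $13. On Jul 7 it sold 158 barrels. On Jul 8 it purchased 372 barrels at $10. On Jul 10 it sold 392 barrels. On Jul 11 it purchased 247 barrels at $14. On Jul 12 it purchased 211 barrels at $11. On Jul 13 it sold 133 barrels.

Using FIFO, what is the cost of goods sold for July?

Jul 7, 158 sold [FIFO — oldest first]: 158 @ $10 = $1,580
Jul 10, 392 sold [FIFO — oldest first]: 48 @ $10 + 54 @ $13 + 290 @ $10 = $4,082
Jul 13, 133 sold [FIFO — oldest first]: 82 @ $10 + 51 @ $14 = $1,534
Total COGS = $1,580 + $4,082 + $1,534 = $7,196
Ending inventory: 196 @ $14 + 211 @ $11 = $5,065
Check: goods available $12,261 = COGS $7,196 + ending $5,065

COGS = $7,196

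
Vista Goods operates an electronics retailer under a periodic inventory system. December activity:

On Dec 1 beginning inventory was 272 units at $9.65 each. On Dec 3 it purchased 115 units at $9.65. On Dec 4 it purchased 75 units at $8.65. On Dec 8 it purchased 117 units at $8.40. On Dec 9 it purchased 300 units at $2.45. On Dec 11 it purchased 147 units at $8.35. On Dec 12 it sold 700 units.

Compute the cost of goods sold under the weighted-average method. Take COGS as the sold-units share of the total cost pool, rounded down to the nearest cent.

Dec 12, sell 700: 700/1026 × $7,328.55 → $4,999.98
Ending inventory (cost pool remaining) = $2,328.57
Check: goods available $7,328.55 = COGS $4,999.98 + ending $2,328.57

COGS = $4,999.98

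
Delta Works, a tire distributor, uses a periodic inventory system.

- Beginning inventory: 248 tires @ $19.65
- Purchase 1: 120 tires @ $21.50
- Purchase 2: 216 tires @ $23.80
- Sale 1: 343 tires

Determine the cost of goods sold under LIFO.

COGS = $7,858.35

Sale 1 (343) [LIFO — newest first]: 216 @ $23.80 + 120 @ $21.50 + 7 @ $19.65 = $7,858.35
Ending inventory: 241 @ $19.65 = $4,735.65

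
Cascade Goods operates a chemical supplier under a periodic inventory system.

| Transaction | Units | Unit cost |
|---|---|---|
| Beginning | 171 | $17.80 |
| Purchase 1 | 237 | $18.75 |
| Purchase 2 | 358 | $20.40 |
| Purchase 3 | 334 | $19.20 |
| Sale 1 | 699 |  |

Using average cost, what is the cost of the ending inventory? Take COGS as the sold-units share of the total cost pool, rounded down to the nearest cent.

Ending inventory = $7,729.66

Sale 1, sell 699: 699/1100 × $21,203.55 → $13,473.89
Ending inventory (cost pool remaining) = $7,729.66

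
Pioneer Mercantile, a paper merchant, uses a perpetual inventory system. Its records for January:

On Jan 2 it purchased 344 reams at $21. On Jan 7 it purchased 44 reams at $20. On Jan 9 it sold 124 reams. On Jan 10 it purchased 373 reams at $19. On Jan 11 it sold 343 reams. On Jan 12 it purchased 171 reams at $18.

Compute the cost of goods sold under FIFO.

COGS = $9,605

Jan 9, 124 sold [FIFO — oldest first]: 124 @ $21 = $2,604
Jan 11, 343 sold [FIFO — oldest first]: 220 @ $21 + 44 @ $20 + 79 @ $19 = $7,001
Total COGS = $2,604 + $7,001 = $9,605
Ending inventory: 294 @ $19 + 171 @ $18 = $8,664
Check: goods available $18,269 = COGS $9,605 + ending $8,664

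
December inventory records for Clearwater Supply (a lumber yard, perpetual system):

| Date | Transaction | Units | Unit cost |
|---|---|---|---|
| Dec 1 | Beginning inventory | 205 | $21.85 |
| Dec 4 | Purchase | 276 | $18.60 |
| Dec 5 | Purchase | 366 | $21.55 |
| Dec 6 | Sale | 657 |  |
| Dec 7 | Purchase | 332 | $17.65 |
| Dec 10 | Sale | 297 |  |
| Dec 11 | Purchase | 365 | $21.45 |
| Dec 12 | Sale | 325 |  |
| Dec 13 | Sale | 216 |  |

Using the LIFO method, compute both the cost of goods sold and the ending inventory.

Dec 6, 657 sold [LIFO — newest first]: 366 @ $21.55 + 276 @ $18.60 + 15 @ $21.85 = $13,348.65
Dec 10, 297 sold [LIFO — newest first]: 297 @ $17.65 = $5,242.05
Dec 12, 325 sold [LIFO — newest first]: 325 @ $21.45 = $6,971.25
Dec 13, 216 sold [LIFO — newest first]: 40 @ $21.45 + 35 @ $17.65 + 141 @ $21.85 = $4,556.60
Total COGS = $13,348.65 + $5,242.05 + $6,971.25 + $4,556.60 = $30,118.55
Ending inventory: 49 @ $21.85 = $1,070.65
Check: goods available $31,189.20 = COGS $30,118.55 + ending $1,070.65

COGS = $30,118.55; ending inventory = $1,070.65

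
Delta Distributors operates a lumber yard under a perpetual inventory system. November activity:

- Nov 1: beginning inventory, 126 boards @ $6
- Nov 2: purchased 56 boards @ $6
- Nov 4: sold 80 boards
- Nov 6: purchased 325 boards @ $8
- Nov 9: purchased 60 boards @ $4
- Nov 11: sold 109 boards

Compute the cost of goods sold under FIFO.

Nov 4, 80 sold [FIFO — oldest first]: 80 @ $6 = $480
Nov 11, 109 sold [FIFO — oldest first]: 46 @ $6 + 56 @ $6 + 7 @ $8 = $668
Total COGS = $480 + $668 = $1,148
Ending inventory: 318 @ $8 + 60 @ $4 = $2,784
Check: goods available $3,932 = COGS $1,148 + ending $2,784

COGS = $1,148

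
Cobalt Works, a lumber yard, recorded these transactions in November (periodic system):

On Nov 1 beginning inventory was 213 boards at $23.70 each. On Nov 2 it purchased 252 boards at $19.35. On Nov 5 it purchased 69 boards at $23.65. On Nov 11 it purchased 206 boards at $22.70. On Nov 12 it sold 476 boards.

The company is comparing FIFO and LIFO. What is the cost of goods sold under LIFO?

FIFO COGS: 213 @ $23.70 + 252 @ $19.35 + 11 @ $23.65 = $10,184.45
LIFO COGS: 206 @ $22.70 + 69 @ $23.65 + 201 @ $19.35 = $10,197.40

COGS = $10,197.40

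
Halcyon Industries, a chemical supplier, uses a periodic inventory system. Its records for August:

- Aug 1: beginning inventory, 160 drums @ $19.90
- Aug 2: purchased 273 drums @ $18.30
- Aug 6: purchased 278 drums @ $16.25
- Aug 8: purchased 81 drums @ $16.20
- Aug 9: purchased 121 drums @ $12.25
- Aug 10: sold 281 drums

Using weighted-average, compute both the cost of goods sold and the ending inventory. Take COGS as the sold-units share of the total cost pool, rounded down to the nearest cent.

COGS = $4,768.02; ending inventory = $10,723.83

Aug 10, sell 281: 281/913 × $15,491.85 → $4,768.02
Ending inventory (cost pool remaining) = $10,723.83
Check: goods available $15,491.85 = COGS $4,768.02 + ending $10,723.83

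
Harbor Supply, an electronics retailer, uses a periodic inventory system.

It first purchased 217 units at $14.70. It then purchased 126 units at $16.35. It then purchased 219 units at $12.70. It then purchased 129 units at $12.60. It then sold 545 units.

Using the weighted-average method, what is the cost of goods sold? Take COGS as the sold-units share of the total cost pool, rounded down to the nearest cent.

COGS = $7,616.35

Sale 1, sell 545: 545/691 × $9,656.70 → $7,616.35
Ending inventory (cost pool remaining) = $2,040.35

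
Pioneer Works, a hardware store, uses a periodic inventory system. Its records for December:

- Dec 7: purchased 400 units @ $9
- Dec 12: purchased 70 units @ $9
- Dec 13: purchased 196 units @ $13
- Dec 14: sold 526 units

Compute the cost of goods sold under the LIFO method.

Dec 14, 526 sold [LIFO — newest first]: 196 @ $13 + 70 @ $9 + 260 @ $9 = $5,518
Ending inventory: 140 @ $9 = $1,260
Check: goods available $6,778 = COGS $5,518 + ending $1,260

COGS = $5,518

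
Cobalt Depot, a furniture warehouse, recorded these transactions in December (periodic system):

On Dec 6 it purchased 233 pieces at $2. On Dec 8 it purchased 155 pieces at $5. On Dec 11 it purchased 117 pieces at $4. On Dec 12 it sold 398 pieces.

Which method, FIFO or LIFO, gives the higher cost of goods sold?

LIFO

FIFO COGS: 233 @ $2 + 155 @ $5 + 10 @ $4 = $1,281
LIFO COGS: 117 @ $4 + 155 @ $5 + 126 @ $2 = $1,495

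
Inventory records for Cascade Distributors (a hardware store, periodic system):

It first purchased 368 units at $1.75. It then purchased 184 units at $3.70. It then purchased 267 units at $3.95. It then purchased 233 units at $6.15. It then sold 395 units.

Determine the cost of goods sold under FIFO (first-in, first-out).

COGS = $743.90

Sale 1 (395) [FIFO — oldest first]: 368 @ $1.75 + 27 @ $3.70 = $743.90
Ending inventory: 157 @ $3.70 + 267 @ $3.95 + 233 @ $6.15 = $3,068.50
Check: goods available $3,812.40 = COGS $743.90 + ending $3,068.50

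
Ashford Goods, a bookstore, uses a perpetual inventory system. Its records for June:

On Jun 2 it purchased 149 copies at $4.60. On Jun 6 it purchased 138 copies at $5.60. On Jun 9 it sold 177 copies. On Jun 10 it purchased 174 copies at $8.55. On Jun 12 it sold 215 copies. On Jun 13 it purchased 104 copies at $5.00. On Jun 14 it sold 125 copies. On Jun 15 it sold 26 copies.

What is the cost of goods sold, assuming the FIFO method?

Jun 9, 177 sold [FIFO — oldest first]: 149 @ $4.60 + 28 @ $5.60 = $842.20
Jun 12, 215 sold [FIFO — oldest first]: 110 @ $5.60 + 105 @ $8.55 = $1,513.75
Jun 14, 125 sold [FIFO — oldest first]: 69 @ $8.55 + 56 @ $5.00 = $869.95
Jun 15, 26 sold [FIFO — oldest first]: 26 @ $5.00 = $130.00
Total COGS = $842.20 + $1,513.75 + $869.95 + $130.00 = $3,355.90
Ending inventory: 22 @ $5.00 = $110.00

COGS = $3,355.90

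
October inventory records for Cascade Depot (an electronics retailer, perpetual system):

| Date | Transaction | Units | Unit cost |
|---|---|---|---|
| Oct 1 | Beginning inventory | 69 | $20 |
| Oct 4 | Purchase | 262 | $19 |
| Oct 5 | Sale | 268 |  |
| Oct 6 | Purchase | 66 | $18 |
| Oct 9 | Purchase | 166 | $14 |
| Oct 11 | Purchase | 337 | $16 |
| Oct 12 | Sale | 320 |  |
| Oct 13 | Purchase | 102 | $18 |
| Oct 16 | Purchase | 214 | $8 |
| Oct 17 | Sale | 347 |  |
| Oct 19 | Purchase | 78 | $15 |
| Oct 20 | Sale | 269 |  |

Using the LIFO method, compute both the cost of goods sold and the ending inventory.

Oct 5, 268 sold [LIFO — newest first]: 262 @ $19 + 6 @ $20 = $5,098
Oct 12, 320 sold [LIFO — newest first]: 320 @ $16 = $5,120
Oct 17, 347 sold [LIFO — newest first]: 214 @ $8 + 102 @ $18 + 17 @ $16 + 14 @ $14 = $4,016
Oct 20, 269 sold [LIFO — newest first]: 78 @ $15 + 152 @ $14 + 39 @ $18 = $4,000
Total COGS = $5,098 + $5,120 + $4,016 + $4,000 = $18,234
Ending inventory: 63 @ $20 + 27 @ $18 = $1,746
Check: goods available $19,980 = COGS $18,234 + ending $1,746

COGS = $18,234; ending inventory = $1,746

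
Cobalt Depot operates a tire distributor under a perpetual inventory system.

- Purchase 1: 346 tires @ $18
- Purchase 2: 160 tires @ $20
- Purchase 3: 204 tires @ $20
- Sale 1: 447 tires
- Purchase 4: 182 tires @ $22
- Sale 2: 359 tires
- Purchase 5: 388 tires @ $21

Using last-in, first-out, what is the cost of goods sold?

COGS = $15,964

Sale 1 (447) [LIFO — newest first]: 204 @ $20 + 160 @ $20 + 83 @ $18 = $8,774
Sale 2 (359) [LIFO — newest first]: 182 @ $22 + 177 @ $18 = $7,190
Total COGS = $8,774 + $7,190 = $15,964
Ending inventory: 86 @ $18 + 388 @ $21 = $9,696
Check: goods available $25,660 = COGS $15,964 + ending $9,696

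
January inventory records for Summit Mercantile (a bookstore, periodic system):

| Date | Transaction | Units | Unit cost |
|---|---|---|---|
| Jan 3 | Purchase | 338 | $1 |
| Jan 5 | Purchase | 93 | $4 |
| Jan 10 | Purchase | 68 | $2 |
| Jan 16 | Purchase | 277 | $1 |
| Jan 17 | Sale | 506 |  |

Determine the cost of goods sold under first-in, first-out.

Jan 17, 506 sold [FIFO — oldest first]: 338 @ $1 + 93 @ $4 + 68 @ $2 + 7 @ $1 = $853
Ending inventory: 270 @ $1 = $270
Check: goods available $1,123 = COGS $853 + ending $270

COGS = $853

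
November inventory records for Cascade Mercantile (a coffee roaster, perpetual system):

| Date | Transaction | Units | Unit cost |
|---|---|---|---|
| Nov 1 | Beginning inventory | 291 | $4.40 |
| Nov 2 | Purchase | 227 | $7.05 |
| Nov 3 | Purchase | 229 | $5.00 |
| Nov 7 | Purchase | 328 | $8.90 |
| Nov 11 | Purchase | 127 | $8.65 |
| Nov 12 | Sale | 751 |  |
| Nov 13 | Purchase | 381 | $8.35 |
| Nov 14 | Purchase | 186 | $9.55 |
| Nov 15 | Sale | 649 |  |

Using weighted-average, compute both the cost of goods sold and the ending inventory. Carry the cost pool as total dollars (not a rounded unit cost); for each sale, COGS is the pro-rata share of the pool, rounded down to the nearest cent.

COGS = $10,110.17; ending inventory = $2,890.98

After Nov 1: 291 on hand, pool $1,280.40 (≈ $4.4000 each)
After Nov 2: 518 on hand, pool $2,880.75 (≈ $5.5613 each)
After Nov 3: 747 on hand, pool $4,025.75 (≈ $5.3892 each)
After Nov 7: 1075 on hand, pool $6,944.95 (≈ $6.4604 each)
After Nov 11: 1202 on hand, pool $8,043.50 (≈ $6.6918 each)
Nov 12, sell 751: 751/1202 × $8,043.50 → $5,025.51
After Nov 13: 832 on hand, pool $6,199.34 (≈ $7.4511 each)
After Nov 14: 1018 on hand, pool $7,975.64 (≈ $7.8346 each)
Nov 15, sell 649: 649/1018 × $7,975.64 → $5,084.66
Total COGS = $5,025.51 + $5,084.66 = $10,110.17
Ending inventory (cost pool remaining) = $2,890.98
Check: goods available $13,001.15 = COGS $10,110.17 + ending $2,890.98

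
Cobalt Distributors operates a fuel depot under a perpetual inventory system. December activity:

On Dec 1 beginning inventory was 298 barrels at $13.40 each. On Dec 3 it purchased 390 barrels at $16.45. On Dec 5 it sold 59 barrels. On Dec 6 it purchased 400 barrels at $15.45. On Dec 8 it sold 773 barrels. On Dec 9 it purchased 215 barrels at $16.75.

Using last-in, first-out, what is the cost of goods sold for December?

Dec 5, 59 sold [LIFO — newest first]: 59 @ $16.45 = $970.55
Dec 8, 773 sold [LIFO — newest first]: 400 @ $15.45 + 331 @ $16.45 + 42 @ $13.40 = $12,187.75
Total COGS = $970.55 + $12,187.75 = $13,158.30
Ending inventory: 256 @ $13.40 + 215 @ $16.75 = $7,031.65

COGS = $13,158.30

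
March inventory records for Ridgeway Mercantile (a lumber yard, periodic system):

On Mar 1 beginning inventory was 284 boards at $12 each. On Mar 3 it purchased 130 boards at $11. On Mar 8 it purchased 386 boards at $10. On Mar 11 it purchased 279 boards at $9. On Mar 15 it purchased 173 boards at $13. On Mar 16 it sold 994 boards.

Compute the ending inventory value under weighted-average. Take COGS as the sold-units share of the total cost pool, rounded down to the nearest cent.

Mar 16, sell 994: 994/1252 × $13,458.00 → $10,684.70
Ending inventory (cost pool remaining) = $2,773.30

Ending inventory = $2,773.30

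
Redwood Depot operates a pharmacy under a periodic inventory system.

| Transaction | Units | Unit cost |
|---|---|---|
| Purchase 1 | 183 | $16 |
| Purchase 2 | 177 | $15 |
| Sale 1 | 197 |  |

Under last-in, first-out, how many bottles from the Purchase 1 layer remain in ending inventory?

163

Sale 1 (197) [LIFO — newest first]: 177 @ $15 + 20 @ $16 = $2,975
Ending inventory: 163 @ $16 = $2,608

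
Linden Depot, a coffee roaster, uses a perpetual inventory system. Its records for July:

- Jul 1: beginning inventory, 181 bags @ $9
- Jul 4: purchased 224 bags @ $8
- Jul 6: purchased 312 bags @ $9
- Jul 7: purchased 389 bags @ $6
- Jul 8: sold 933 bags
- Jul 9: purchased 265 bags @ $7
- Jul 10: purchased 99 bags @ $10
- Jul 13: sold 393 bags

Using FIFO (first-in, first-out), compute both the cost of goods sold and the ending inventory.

COGS = $10,103; ending inventory = $1,305

Jul 8, 933 sold [FIFO — oldest first]: 181 @ $9 + 224 @ $8 + 312 @ $9 + 216 @ $6 = $7,525
Jul 13, 393 sold [FIFO — oldest first]: 173 @ $6 + 220 @ $7 = $2,578
Total COGS = $7,525 + $2,578 = $10,103
Ending inventory: 45 @ $7 + 99 @ $10 = $1,305
Check: goods available $11,408 = COGS $10,103 + ending $1,305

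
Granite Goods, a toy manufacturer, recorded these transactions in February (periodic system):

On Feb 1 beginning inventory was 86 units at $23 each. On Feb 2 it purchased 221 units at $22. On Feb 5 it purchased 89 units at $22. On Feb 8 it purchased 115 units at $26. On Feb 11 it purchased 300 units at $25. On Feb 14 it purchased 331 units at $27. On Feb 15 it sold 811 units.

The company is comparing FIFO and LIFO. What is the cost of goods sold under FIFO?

FIFO COGS: 86 @ $23 + 221 @ $22 + 89 @ $22 + 115 @ $26 + 300 @ $25 = $19,288
LIFO COGS: 331 @ $27 + 300 @ $25 + 115 @ $26 + 65 @ $22 = $20,857

COGS = $19,288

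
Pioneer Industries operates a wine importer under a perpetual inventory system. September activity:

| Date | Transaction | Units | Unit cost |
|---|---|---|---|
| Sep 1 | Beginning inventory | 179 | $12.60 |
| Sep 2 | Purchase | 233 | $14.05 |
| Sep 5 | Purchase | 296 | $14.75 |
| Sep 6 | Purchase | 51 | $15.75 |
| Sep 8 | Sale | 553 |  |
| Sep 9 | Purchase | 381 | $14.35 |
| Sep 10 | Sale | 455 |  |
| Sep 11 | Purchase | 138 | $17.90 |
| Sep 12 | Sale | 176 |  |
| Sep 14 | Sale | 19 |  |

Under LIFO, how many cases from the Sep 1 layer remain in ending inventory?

Sep 8, 553 sold [LIFO — newest first]: 51 @ $15.75 + 296 @ $14.75 + 206 @ $14.05 = $8,063.55
Sep 10, 455 sold [LIFO — newest first]: 381 @ $14.35 + 27 @ $14.05 + 47 @ $12.60 = $6,438.90
Sep 12, 176 sold [LIFO — newest first]: 138 @ $17.90 + 38 @ $12.60 = $2,949.00
Sep 14, 19 sold [LIFO — newest first]: 19 @ $12.60 = $239.40
Total COGS = $8,063.55 + $6,438.90 + $2,949.00 + $239.40 = $17,690.85
Ending inventory: 75 @ $12.60 = $945.00

75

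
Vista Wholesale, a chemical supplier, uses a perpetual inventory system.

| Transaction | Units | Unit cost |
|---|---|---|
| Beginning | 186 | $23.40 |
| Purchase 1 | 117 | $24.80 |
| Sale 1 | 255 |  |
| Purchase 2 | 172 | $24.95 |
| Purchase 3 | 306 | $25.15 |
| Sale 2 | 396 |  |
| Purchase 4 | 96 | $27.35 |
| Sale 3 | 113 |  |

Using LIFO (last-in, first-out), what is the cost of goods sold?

COGS = $19,121.95

Sale 1 (255) [LIFO — newest first]: 117 @ $24.80 + 138 @ $23.40 = $6,130.80
Sale 2 (396) [LIFO — newest first]: 306 @ $25.15 + 90 @ $24.95 = $9,941.40
Sale 3 (113) [LIFO — newest first]: 96 @ $27.35 + 17 @ $24.95 = $3,049.75
Total COGS = $6,130.80 + $9,941.40 + $3,049.75 = $19,121.95
Ending inventory: 48 @ $23.40 + 65 @ $24.95 = $2,744.95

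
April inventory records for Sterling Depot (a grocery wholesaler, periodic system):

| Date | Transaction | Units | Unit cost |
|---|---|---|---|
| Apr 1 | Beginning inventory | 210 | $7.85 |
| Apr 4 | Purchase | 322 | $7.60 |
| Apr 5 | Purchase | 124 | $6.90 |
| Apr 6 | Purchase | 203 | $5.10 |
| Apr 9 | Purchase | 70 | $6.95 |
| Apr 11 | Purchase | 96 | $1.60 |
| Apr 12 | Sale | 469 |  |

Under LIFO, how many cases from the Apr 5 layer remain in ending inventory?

24

Apr 12, 469 sold [LIFO — newest first]: 96 @ $1.60 + 70 @ $6.95 + 203 @ $5.10 + 100 @ $6.90 = $2,365.40
Ending inventory: 210 @ $7.85 + 322 @ $7.60 + 24 @ $6.90 = $4,261.30
Check: goods available $6,626.70 = COGS $2,365.40 + ending $4,261.30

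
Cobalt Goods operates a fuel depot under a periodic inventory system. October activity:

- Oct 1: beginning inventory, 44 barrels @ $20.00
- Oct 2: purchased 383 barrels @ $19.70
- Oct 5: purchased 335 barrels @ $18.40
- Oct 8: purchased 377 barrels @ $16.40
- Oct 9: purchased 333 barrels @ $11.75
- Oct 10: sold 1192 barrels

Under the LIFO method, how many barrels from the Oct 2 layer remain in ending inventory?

236

Oct 10, 1192 sold [LIFO — newest first]: 333 @ $11.75 + 377 @ $16.40 + 335 @ $18.40 + 147 @ $19.70 = $19,155.45
Ending inventory: 44 @ $20.00 + 236 @ $19.70 = $5,529.20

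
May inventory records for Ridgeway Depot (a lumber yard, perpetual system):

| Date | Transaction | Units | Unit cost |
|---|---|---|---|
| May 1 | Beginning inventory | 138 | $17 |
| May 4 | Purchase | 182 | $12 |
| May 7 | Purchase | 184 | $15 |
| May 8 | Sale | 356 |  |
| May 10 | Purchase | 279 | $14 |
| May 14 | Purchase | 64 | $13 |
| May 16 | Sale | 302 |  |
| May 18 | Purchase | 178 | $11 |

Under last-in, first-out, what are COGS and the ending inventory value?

May 8, 356 sold [LIFO — newest first]: 184 @ $15 + 172 @ $12 = $4,824
May 16, 302 sold [LIFO — newest first]: 64 @ $13 + 238 @ $14 = $4,164
Total COGS = $4,824 + $4,164 = $8,988
Ending inventory: 138 @ $17 + 10 @ $12 + 41 @ $14 + 178 @ $11 = $4,998

COGS = $8,988; ending inventory = $4,998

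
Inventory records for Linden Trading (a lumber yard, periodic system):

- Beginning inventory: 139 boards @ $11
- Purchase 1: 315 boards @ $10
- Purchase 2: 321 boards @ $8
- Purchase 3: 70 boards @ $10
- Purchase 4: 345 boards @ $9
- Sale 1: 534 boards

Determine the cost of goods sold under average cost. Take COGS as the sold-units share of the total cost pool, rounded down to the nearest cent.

Sale 1, sell 534: 534/1190 × $11,052.00 → $4,959.46
Ending inventory (cost pool remaining) = $6,092.54

COGS = $4,959.46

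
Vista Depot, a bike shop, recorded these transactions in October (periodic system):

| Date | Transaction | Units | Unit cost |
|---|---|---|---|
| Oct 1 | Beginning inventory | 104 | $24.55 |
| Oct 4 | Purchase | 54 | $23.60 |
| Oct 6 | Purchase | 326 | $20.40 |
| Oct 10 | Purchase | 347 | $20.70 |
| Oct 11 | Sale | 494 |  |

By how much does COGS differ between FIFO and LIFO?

$503.30

FIFO COGS: 104 @ $24.55 + 54 @ $23.60 + 326 @ $20.40 + 10 @ $20.70 = $10,685.00
LIFO COGS: 347 @ $20.70 + 147 @ $20.40 = $10,181.70
Difference = |$10,685.00 − $10,181.70| = $503.30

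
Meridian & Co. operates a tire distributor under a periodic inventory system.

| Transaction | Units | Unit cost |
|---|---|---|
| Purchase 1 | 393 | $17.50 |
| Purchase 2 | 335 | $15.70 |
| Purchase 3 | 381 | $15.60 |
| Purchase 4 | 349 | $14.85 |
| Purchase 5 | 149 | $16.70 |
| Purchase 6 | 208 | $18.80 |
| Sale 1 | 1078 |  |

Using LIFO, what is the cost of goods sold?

Sale 1 (1078) [LIFO — newest first]: 208 @ $18.80 + 149 @ $16.70 + 349 @ $14.85 + 372 @ $15.60 = $17,384.55
Ending inventory: 393 @ $17.50 + 335 @ $15.70 + 9 @ $15.60 = $12,277.40

COGS = $17,384.55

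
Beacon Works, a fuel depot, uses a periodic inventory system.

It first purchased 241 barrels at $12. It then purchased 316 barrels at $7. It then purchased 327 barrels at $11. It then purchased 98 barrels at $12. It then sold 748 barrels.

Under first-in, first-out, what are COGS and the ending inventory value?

COGS = $7,205; ending inventory = $2,672

Sale 1 (748) [FIFO — oldest first]: 241 @ $12 + 316 @ $7 + 191 @ $11 = $7,205
Ending inventory: 136 @ $11 + 98 @ $12 = $2,672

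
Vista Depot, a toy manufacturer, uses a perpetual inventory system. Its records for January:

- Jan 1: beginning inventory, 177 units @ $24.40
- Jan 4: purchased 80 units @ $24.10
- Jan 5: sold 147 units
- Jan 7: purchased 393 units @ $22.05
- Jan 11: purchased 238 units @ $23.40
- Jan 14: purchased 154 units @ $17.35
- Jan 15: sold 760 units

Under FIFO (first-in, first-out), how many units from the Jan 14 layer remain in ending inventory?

135

Jan 5, 147 sold [FIFO — oldest first]: 147 @ $24.40 = $3,586.80
Jan 15, 760 sold [FIFO — oldest first]: 30 @ $24.40 + 80 @ $24.10 + 393 @ $22.05 + 238 @ $23.40 + 19 @ $17.35 = $17,224.50
Total COGS = $3,586.80 + $17,224.50 = $20,811.30
Ending inventory: 135 @ $17.35 = $2,342.25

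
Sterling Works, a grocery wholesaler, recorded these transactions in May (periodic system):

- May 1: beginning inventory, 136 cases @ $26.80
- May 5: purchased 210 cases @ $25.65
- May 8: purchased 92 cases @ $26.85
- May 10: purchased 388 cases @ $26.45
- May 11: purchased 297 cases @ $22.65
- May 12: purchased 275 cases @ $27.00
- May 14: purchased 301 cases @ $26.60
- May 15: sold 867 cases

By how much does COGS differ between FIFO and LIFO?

$670.00

FIFO COGS: 136 @ $26.80 + 210 @ $25.65 + 92 @ $26.85 + 388 @ $26.45 + 41 @ $22.65 = $22,692.75
LIFO COGS: 301 @ $26.60 + 275 @ $27.00 + 291 @ $22.65 = $22,022.75
Difference = |$22,692.75 − $22,022.75| = $670.00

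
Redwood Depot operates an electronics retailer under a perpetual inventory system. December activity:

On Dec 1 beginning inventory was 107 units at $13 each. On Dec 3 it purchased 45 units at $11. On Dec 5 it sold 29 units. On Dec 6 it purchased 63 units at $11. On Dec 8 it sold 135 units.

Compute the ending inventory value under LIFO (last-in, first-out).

Ending inventory = $663

Dec 5, 29 sold [LIFO — newest first]: 29 @ $11 = $319
Dec 8, 135 sold [LIFO — newest first]: 63 @ $11 + 16 @ $11 + 56 @ $13 = $1,597
Total COGS = $319 + $1,597 = $1,916
Ending inventory: 51 @ $13 = $663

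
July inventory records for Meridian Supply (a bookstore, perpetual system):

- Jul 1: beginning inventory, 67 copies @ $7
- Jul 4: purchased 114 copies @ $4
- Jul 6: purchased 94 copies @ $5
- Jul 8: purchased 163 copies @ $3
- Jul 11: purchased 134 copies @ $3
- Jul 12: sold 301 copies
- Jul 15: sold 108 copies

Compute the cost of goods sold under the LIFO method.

COGS = $1,433

Jul 12, 301 sold [LIFO — newest first]: 134 @ $3 + 163 @ $3 + 4 @ $5 = $911
Jul 15, 108 sold [LIFO — newest first]: 90 @ $5 + 18 @ $4 = $522
Total COGS = $911 + $522 = $1,433
Ending inventory: 67 @ $7 + 96 @ $4 = $853
Check: goods available $2,286 = COGS $1,433 + ending $853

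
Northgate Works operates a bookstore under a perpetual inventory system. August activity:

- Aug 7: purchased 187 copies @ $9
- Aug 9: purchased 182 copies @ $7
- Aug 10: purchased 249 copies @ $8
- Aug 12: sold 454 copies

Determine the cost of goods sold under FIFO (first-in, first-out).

COGS = $3,637

Aug 12, 454 sold [FIFO — oldest first]: 187 @ $9 + 182 @ $7 + 85 @ $8 = $3,637
Ending inventory: 164 @ $8 = $1,312
Check: goods available $4,949 = COGS $3,637 + ending $1,312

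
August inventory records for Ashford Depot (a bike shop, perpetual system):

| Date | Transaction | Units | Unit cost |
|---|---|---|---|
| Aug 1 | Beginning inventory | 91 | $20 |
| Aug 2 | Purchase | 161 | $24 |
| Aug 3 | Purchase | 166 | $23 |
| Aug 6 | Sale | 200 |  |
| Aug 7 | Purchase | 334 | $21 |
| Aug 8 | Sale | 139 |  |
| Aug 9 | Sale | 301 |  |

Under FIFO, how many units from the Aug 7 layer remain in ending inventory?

Aug 6, 200 sold [FIFO — oldest first]: 91 @ $20 + 109 @ $24 = $4,436
Aug 8, 139 sold [FIFO — oldest first]: 52 @ $24 + 87 @ $23 = $3,249
Aug 9, 301 sold [FIFO — oldest first]: 79 @ $23 + 222 @ $21 = $6,479
Total COGS = $4,436 + $3,249 + $6,479 = $14,164
Ending inventory: 112 @ $21 = $2,352

112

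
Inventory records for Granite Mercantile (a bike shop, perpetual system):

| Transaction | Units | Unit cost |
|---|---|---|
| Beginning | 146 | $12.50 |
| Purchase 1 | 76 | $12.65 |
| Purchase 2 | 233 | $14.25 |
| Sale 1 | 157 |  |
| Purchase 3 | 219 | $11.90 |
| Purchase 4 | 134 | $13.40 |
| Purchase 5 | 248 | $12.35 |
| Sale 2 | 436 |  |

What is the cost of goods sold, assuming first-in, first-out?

Sale 1 (157) [FIFO — oldest first]: 146 @ $12.50 + 11 @ $12.65 = $1,964.15
Sale 2 (436) [FIFO — oldest first]: 65 @ $12.65 + 233 @ $14.25 + 138 @ $11.90 = $5,784.70
Total COGS = $1,964.15 + $5,784.70 = $7,748.85
Ending inventory: 81 @ $11.90 + 134 @ $13.40 + 248 @ $12.35 = $5,822.30
Check: goods available $13,571.15 = COGS $7,748.85 + ending $5,822.30

COGS = $7,748.85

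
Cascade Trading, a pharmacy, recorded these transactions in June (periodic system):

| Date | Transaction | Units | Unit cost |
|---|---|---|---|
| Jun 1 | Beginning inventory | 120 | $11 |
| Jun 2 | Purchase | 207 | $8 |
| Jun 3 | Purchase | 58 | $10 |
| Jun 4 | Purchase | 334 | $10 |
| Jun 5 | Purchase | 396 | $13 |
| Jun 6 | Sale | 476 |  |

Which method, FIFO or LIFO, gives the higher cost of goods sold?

FIFO COGS: 120 @ $11 + 207 @ $8 + 58 @ $10 + 91 @ $10 = $4,466
LIFO COGS: 396 @ $13 + 80 @ $10 = $5,948

LIFO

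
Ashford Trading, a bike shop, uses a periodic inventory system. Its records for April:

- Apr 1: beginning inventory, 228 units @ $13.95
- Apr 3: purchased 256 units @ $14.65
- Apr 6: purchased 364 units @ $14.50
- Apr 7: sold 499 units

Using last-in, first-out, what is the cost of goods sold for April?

COGS = $7,255.75

Apr 7, 499 sold [LIFO — newest first]: 364 @ $14.50 + 135 @ $14.65 = $7,255.75
Ending inventory: 228 @ $13.95 + 121 @ $14.65 = $4,953.25
Check: goods available $12,209.00 = COGS $7,255.75 + ending $4,953.25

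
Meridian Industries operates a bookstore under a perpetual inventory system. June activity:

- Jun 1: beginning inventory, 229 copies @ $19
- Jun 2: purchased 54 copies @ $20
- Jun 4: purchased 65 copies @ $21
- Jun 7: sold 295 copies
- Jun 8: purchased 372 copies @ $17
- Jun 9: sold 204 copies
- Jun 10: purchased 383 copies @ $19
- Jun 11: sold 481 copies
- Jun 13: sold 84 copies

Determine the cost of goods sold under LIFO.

Jun 7, 295 sold [LIFO — newest first]: 65 @ $21 + 54 @ $20 + 176 @ $19 = $5,789
Jun 9, 204 sold [LIFO — newest first]: 204 @ $17 = $3,468
Jun 11, 481 sold [LIFO — newest first]: 383 @ $19 + 98 @ $17 = $8,943
Jun 13, 84 sold [LIFO — newest first]: 70 @ $17 + 14 @ $19 = $1,456
Total COGS = $5,789 + $3,468 + $8,943 + $1,456 = $19,656
Ending inventory: 39 @ $19 = $741

COGS = $19,656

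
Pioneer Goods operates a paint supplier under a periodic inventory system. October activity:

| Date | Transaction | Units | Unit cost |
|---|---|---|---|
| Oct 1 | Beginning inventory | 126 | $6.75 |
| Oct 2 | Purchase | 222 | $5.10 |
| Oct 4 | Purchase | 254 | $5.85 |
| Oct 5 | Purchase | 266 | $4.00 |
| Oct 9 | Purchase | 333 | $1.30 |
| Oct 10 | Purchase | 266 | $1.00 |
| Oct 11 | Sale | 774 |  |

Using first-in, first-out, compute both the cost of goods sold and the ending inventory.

COGS = $4,156.60; ending inventory = $1,074.90

Oct 11, 774 sold [FIFO — oldest first]: 126 @ $6.75 + 222 @ $5.10 + 254 @ $5.85 + 172 @ $4.00 = $4,156.60
Ending inventory: 94 @ $4.00 + 333 @ $1.30 + 266 @ $1.00 = $1,074.90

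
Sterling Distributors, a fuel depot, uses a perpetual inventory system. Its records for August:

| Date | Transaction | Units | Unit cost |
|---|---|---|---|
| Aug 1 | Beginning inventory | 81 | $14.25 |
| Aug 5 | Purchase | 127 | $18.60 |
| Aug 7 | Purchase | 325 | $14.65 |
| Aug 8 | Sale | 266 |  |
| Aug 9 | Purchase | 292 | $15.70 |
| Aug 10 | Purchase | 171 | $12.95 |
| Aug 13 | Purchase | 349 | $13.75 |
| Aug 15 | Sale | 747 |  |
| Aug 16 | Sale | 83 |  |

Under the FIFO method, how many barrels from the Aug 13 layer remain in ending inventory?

249

Aug 8, 266 sold [FIFO — oldest first]: 81 @ $14.25 + 127 @ $18.60 + 58 @ $14.65 = $4,366.15
Aug 15, 747 sold [FIFO — oldest first]: 267 @ $14.65 + 292 @ $15.70 + 171 @ $12.95 + 17 @ $13.75 = $10,944.15
Aug 16, 83 sold [FIFO — oldest first]: 83 @ $13.75 = $1,141.25
Total COGS = $4,366.15 + $10,944.15 + $1,141.25 = $16,451.55
Ending inventory: 249 @ $13.75 = $3,423.75
Check: goods available $19,875.30 = COGS $16,451.55 + ending $3,423.75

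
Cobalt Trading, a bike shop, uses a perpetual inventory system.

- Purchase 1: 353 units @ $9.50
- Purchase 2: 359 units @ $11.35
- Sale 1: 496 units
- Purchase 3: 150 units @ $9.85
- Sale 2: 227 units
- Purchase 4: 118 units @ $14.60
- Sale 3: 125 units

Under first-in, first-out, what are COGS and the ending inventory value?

Sale 1 (496) [FIFO — oldest first]: 353 @ $9.50 + 143 @ $11.35 = $4,976.55
Sale 2 (227) [FIFO — oldest first]: 216 @ $11.35 + 11 @ $9.85 = $2,559.95
Sale 3 (125) [FIFO — oldest first]: 125 @ $9.85 = $1,231.25
Total COGS = $4,976.55 + $2,559.95 + $1,231.25 = $8,767.75
Ending inventory: 14 @ $9.85 + 118 @ $14.60 = $1,860.70
Check: goods available $10,628.45 = COGS $8,767.75 + ending $1,860.70

COGS = $8,767.75; ending inventory = $1,860.70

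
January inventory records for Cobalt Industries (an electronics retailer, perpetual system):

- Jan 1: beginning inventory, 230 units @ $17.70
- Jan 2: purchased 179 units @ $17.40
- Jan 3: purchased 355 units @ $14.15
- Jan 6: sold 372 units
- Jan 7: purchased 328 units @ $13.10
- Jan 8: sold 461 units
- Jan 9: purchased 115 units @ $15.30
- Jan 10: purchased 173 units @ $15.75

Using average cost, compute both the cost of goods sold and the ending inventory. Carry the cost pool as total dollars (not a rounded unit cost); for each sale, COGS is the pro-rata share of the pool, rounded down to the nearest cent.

COGS = $12,706.61; ending inventory = $8,283.29

After Jan 1: 230 on hand, pool $4,071.00 (≈ $17.7000 each)
After Jan 2: 409 on hand, pool $7,185.60 (≈ $17.5687 each)
After Jan 3: 764 on hand, pool $12,208.85 (≈ $15.9802 each)
Jan 6, sell 372: 372/764 × $12,208.85 → $5,944.62
After Jan 7: 720 on hand, pool $10,561.03 (≈ $14.6681 each)
Jan 8, sell 461: 461/720 × $10,561.03 → $6,761.99
After Jan 9: 374 on hand, pool $5,558.54 (≈ $14.8624 each)
After Jan 10: 547 on hand, pool $8,283.29 (≈ $15.1431 each)
Total COGS = $5,944.62 + $6,761.99 = $12,706.61
Ending inventory (cost pool remaining) = $8,283.29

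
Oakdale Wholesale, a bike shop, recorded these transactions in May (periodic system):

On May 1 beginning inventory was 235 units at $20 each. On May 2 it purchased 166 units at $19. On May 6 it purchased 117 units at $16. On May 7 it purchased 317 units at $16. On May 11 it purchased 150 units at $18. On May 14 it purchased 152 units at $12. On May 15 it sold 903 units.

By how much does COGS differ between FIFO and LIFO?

FIFO COGS: 235 @ $20 + 166 @ $19 + 117 @ $16 + 317 @ $16 + 68 @ $18 = $16,022
LIFO COGS: 152 @ $12 + 150 @ $18 + 317 @ $16 + 117 @ $16 + 166 @ $19 + 1 @ $20 = $14,642
Difference = |$16,022 − $14,642| = $1,380

$1,380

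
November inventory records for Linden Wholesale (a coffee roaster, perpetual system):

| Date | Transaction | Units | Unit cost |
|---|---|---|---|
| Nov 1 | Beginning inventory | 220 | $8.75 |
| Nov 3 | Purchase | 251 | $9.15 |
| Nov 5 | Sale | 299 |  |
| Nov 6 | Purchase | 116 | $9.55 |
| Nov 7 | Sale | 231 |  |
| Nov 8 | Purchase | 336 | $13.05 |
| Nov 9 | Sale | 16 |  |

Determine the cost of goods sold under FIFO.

COGS = $4,937.90

Nov 5, 299 sold [FIFO — oldest first]: 220 @ $8.75 + 79 @ $9.15 = $2,647.85
Nov 7, 231 sold [FIFO — oldest first]: 172 @ $9.15 + 59 @ $9.55 = $2,137.25
Nov 9, 16 sold [FIFO — oldest first]: 16 @ $9.55 = $152.80
Total COGS = $2,647.85 + $2,137.25 + $152.80 = $4,937.90
Ending inventory: 41 @ $9.55 + 336 @ $13.05 = $4,776.35
Check: goods available $9,714.25 = COGS $4,937.90 + ending $4,776.35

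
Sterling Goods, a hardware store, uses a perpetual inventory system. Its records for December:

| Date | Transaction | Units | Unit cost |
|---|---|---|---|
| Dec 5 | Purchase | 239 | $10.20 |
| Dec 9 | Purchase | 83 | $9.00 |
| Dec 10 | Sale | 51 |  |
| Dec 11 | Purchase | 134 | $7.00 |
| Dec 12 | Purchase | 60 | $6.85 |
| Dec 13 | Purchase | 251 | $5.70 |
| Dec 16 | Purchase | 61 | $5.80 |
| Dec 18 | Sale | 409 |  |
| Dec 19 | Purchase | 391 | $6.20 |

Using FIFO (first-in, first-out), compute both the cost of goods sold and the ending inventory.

Dec 10, 51 sold [FIFO — oldest first]: 51 @ $10.20 = $520.20
Dec 18, 409 sold [FIFO — oldest first]: 188 @ $10.20 + 83 @ $9.00 + 134 @ $7.00 + 4 @ $6.85 = $3,630.00
Total COGS = $520.20 + $3,630.00 = $4,150.20
Ending inventory: 56 @ $6.85 + 251 @ $5.70 + 61 @ $5.80 + 391 @ $6.20 = $4,592.30

COGS = $4,150.20; ending inventory = $4,592.30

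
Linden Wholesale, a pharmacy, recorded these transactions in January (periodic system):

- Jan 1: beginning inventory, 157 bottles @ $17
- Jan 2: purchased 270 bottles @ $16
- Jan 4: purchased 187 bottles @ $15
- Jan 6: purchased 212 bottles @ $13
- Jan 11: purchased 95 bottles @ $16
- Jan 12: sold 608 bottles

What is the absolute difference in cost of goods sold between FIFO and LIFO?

FIFO COGS: 157 @ $17 + 270 @ $16 + 181 @ $15 = $9,704
LIFO COGS: 95 @ $16 + 212 @ $13 + 187 @ $15 + 114 @ $16 = $8,905
Difference = |$9,704 − $8,905| = $799

$799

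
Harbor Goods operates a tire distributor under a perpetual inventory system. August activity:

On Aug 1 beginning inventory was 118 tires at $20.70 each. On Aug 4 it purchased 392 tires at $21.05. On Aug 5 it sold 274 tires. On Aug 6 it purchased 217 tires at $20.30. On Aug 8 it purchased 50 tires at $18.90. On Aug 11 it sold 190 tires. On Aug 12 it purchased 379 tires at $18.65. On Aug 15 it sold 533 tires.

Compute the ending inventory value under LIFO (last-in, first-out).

Aug 5, 274 sold [LIFO — newest first]: 274 @ $21.05 = $5,767.70
Aug 11, 190 sold [LIFO — newest first]: 50 @ $18.90 + 140 @ $20.30 = $3,787.00
Aug 15, 533 sold [LIFO — newest first]: 379 @ $18.65 + 77 @ $20.30 + 77 @ $21.05 = $10,252.30
Total COGS = $5,767.70 + $3,787.00 + $10,252.30 = $19,807.00
Ending inventory: 118 @ $20.70 + 41 @ $21.05 = $3,305.65

Ending inventory = $3,305.65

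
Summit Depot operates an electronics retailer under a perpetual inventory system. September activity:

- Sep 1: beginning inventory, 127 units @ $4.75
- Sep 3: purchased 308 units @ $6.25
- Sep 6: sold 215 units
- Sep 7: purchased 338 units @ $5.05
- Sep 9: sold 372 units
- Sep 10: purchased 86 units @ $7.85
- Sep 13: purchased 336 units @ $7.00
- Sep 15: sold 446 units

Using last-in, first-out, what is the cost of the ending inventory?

Sep 6, 215 sold [LIFO — newest first]: 215 @ $6.25 = $1,343.75
Sep 9, 372 sold [LIFO — newest first]: 338 @ $5.05 + 34 @ $6.25 = $1,919.40
Sep 15, 446 sold [LIFO — newest first]: 336 @ $7.00 + 86 @ $7.85 + 24 @ $6.25 = $3,177.10
Total COGS = $1,343.75 + $1,919.40 + $3,177.10 = $6,440.25
Ending inventory: 127 @ $4.75 + 35 @ $6.25 = $822.00

Ending inventory = $822.00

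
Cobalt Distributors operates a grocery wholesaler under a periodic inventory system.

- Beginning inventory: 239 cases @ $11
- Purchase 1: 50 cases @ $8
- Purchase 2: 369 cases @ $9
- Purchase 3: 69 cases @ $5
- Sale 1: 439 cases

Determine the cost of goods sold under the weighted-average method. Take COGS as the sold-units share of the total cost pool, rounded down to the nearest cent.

Sale 1, sell 439: 439/727 × $6,695.00 → $4,042.78
Ending inventory (cost pool remaining) = $2,652.22

COGS = $4,042.78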